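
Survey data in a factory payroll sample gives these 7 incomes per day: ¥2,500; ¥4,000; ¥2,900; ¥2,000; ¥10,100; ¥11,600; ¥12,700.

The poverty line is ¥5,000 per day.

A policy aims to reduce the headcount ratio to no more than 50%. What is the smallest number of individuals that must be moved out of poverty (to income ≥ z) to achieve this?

Currently q = 4 of N = 7 are below the line (H = 0.571).
A headcount ratio of at most 50% allows at most ⌊0.50 × 7⌋ = 3 poor individuals.
So at least 4 − 3 = 1 must be lifted.

1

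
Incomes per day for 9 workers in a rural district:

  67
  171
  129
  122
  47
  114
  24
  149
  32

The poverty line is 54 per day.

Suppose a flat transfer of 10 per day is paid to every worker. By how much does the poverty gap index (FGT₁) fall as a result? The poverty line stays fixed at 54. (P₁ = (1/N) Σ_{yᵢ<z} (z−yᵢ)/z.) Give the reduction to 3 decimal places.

Before: below the line — 24, 32, 47; poverty gap index (FGT₁) = 0.12140.
After the 10 transfer: below the line — 34, 42; poverty gap index (FGT₁) = 0.06584.
Reduction = 0.12140 − 0.06584 = 0.056.

0.056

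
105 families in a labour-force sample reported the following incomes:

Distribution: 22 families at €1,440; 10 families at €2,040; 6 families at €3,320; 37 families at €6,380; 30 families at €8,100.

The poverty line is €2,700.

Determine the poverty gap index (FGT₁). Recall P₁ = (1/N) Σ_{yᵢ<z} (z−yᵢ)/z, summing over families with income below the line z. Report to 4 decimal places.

0.1211

Incomes under z: 22×€1,440, 10×€2,040 (q = 32 of N = 105).
Shortfall ratios: (2700−1440)/2700 = 0.4667 (×22); (2700−2040)/2700 = 0.2444 (×10).
Σ = 12.711111. Dividing by the full population N = 105 gives P₁ = 0.1211.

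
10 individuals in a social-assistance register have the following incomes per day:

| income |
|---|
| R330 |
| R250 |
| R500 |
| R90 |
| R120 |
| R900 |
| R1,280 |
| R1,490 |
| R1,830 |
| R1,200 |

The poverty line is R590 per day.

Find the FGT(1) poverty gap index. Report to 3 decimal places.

Below the line: R90, R120, R250, R330, R500 (q = 5 of N = 10).
Gap ratios (z−y)/z: (590−90)/590 = 0.8475; (590−120)/590 = 0.7966; (590−250)/590 = 0.5763; (590−330)/590 = 0.4407; (590−500)/590 = 0.1525.
Sum of shortfalls = 2.813559; P₁ averages over all N: 2.813559 / 10 = 0.281.

0.281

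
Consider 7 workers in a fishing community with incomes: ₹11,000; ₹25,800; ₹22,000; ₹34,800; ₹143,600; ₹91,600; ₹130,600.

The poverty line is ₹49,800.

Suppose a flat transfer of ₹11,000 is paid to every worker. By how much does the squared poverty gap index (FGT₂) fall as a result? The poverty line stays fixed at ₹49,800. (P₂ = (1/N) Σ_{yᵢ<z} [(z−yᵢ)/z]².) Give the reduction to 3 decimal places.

0.106

Before: below the line — ₹11,000, ₹22,000, ₹25,800, ₹34,800; squared poverty gap index (FGT₂) = 0.17738.
After the ₹11,000 transfer: below the line — ₹22,000, ₹33,000, ₹36,800, ₹45,800; squared poverty gap index (FGT₂) = 0.07143.
Reduction = 0.17738 − 0.07143 = 0.106.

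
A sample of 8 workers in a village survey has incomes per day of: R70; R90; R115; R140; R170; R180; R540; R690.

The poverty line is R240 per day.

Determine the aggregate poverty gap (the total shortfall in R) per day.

R675

Below z: R70, R90, R115, R140, R170, R180 (q = 6 of N = 8).
Individual gaps: 240−70 = 170; 240−90 = 150; 240−115 = 125; 240−140 = 100; 240−170 = 70; 240−180 = 60.
Aggregate gap = R675.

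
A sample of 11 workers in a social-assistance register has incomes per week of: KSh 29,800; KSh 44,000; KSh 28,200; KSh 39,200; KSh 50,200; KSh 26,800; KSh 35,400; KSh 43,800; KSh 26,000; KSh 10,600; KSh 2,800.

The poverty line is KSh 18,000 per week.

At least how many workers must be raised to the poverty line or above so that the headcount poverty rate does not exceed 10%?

1

2 of the 11 workers are poor, so H = 2/11 = 0.182.
A headcount ratio of at most 10% allows at most ⌊0.10 × 11⌋ = 1 poor workers.
So at least 2 − 1 = 1 must be lifted.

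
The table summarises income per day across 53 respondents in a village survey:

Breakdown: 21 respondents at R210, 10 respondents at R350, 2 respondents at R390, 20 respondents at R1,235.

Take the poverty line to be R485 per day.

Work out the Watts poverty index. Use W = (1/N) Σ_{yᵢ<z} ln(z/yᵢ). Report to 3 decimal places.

0.401

Incomes under z: 21×R210, 10×R350, 2×R390 (q = 33 of N = 53).
ln(z/y) terms: ln(485/210) = 0.8370 (×21); ln(485/350) = 0.3262 (×10); ln(485/390) = 0.2180 (×2).
W = 21.276030 / 53 = 0.401.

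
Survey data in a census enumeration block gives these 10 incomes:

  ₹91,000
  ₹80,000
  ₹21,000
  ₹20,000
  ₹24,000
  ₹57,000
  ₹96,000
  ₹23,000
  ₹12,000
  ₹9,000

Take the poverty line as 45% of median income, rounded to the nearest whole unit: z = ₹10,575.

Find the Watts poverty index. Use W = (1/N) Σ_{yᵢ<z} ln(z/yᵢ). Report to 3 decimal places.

0.016

Below z: ₹9,000 (q = 1 of N = 10).
Log shortfalls: ln(10575/9000) = 0.1613.
W = 0.161268 / 10 = 0.016.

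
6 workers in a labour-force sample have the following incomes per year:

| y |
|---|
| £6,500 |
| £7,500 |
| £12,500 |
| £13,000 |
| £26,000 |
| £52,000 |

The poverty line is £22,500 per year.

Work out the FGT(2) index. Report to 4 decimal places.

Below z: £6,500, £7,500, £12,500, £13,000 (q = 4 of N = 6).
Shortfall ratios: (22500−6500)/22500 = 0.7111; (22500−7500)/22500 = 0.6667; (22500−12500)/22500 = 0.4444; (22500−13000)/22500 = 0.4222.
Squared: 0.5057; 0.4444; 0.1975; 0.1783.
Sum = 1.325926; P₂ = 1.325926 / 6 = 0.2210.

0.2210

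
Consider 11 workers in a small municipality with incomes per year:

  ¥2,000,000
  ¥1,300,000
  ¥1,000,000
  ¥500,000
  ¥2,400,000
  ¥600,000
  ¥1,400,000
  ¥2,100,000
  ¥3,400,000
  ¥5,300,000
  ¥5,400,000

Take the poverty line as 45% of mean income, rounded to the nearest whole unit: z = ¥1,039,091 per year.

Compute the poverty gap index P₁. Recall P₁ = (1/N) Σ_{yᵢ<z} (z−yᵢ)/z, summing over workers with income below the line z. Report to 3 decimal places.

0.089

Poor units: ¥500,000, ¥600,000, ¥1,000,000 (q = 3 of N = 11).
Shortfall ratios: (1039091−500000)/1039091 = 0.5188; (1039091−600000)/1039091 = 0.4226; (1039091−1000000)/1039091 = 0.0376.
Sum of shortfalls = 0.979003; P₁ averages over all N: 0.979003 / 11 = 0.089.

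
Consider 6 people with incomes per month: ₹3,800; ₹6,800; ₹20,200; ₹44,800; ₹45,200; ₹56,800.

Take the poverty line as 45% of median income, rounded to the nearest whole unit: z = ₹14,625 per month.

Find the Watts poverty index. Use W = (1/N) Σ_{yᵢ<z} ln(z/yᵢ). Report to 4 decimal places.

Below the line: ₹3,800, ₹6,800 (q = 2 of N = 6).
Log shortfalls: ln(14625/3800) = 1.3477; ln(14625/6800) = 0.7658.
W = 2.113541 / 6 = 0.3523.

0.3523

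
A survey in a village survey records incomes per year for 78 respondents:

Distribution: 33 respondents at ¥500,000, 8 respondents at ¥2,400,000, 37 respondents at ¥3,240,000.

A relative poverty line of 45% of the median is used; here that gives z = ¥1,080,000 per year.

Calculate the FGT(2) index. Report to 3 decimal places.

0.122

Below the line: 33×¥500,000 (q = 33 of N = 78).
Shortfall ratios: (1080000−500000)/1080000 = 0.5370 (×33).
Squared: 0.2884 (×33).
Sum = 9.517490; P₂ = 9.517490 / 78 = 0.122.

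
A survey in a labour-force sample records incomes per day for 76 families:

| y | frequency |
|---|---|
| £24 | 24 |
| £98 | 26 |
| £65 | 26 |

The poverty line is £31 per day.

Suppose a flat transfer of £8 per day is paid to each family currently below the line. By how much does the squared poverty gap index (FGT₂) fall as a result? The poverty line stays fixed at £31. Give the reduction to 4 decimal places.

0.0161

Before: below the line — 24×£24; squared poverty gap index (FGT₂) = 0.016102.
After the £8 transfer: below the line — none; squared poverty gap index (FGT₂) = 0.000000.
Reduction = 0.016102 − 0.000000 = 0.0161.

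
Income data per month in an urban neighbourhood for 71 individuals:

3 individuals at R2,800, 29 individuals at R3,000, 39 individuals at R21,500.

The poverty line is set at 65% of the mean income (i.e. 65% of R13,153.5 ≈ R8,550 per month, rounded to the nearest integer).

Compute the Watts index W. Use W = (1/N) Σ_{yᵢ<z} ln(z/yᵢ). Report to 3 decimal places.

Below the line: 3×R2,800, 29×R3,000 (q = 32 of N = 71).
ln(z/y) terms: ln(8550/2800) = 1.1163 (×3); ln(8550/3000) = 1.0473 (×29).
W = 33.721186 / 71 = 0.475.

0.475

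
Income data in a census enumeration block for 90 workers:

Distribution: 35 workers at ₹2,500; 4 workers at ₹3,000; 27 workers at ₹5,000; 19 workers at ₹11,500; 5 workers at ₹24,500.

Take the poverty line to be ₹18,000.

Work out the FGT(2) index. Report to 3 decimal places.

Below z: 35×₹2,500, 4×₹3,000, 27×₹5,000, 19×₹11,500 (q = 85 of N = 90).
Shortfall ratios: (18000−2500)/18000 = 0.8611 (×35); (18000−3000)/18000 = 0.8333 (×4); (18000−5000)/18000 = 0.7222 (×27); (18000−11500)/18000 = 0.3611 (×19).
Squared: 0.7415 (×35); 0.6944 (×4); 0.5216 (×27); 0.1304 (×19).
Sum = 45.291667; P₂ = 45.291667 / 90 = 0.503.

0.503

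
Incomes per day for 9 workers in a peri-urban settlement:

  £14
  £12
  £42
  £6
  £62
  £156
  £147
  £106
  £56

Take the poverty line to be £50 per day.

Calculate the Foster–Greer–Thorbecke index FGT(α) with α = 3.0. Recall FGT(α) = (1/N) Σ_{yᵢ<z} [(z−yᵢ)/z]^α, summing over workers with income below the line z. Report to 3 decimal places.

0.166

Incomes under z: £6, £12, £14, £42 (q = 4 of N = 9).
Gap ratios (z−y)/z: (50−6)/50 = 0.8800; (50−12)/50 = 0.7600; (50−14)/50 = 0.7200; (50−42)/50 = 0.1600.
Raised to α = 3.0: 0.68147; 0.43898; 0.37325; 0.00410.
Sum = 1.497792; FGT(3.0) = 1.497792 / 9 = 0.166.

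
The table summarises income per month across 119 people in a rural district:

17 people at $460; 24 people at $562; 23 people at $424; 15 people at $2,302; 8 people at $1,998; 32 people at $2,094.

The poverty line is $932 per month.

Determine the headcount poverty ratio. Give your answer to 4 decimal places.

0.5378

64 of the 119 people have income below $932.
H = 64/119 = 0.5378.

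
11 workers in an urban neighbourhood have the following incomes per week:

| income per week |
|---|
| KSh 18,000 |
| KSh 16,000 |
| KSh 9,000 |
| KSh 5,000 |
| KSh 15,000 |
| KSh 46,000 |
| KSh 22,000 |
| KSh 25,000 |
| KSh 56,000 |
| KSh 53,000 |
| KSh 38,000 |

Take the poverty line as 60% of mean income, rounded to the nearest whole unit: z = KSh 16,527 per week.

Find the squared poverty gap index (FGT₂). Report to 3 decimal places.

Incomes under z: KSh 5,000, KSh 9,000, KSh 15,000, KSh 16,000 (q = 4 of N = 11).
Normalized shortfalls: (16527−5000)/16527 = 0.6975; (16527−9000)/16527 = 0.4554; (16527−15000)/16527 = 0.0924; (16527−16000)/16527 = 0.0319.
Squared: 0.4865; 0.2074; 0.0085; 0.0010.
Sum = 0.703433; P₂ = 0.703433 / 11 = 0.064.

0.064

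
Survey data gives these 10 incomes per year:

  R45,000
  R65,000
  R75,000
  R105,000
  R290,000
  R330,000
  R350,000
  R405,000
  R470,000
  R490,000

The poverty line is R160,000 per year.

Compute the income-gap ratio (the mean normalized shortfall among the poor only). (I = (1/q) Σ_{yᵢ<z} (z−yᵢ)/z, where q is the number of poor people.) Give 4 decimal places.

Incomes under z: R45,000, R65,000, R75,000, R105,000 (q = 4 of N = 10).
Shortfall ratios (z−y)/z: 0.7188, 0.5938, 0.5312, 0.3438; sum = 2.187500.
I averages over the q = 4 poor units only: 2.187500 / 4 = 0.5469.

0.5469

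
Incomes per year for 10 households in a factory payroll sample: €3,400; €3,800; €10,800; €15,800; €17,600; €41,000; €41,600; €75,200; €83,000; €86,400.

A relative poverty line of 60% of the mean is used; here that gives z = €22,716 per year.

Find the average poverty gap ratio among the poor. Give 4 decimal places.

Below the line: €3,400, €3,800, €10,800, €15,800, €17,600 (q = 5 of N = 10).
Relative gaps: 0.8503, 0.8327, 0.5246, 0.3045, 0.2252; sum = 2.737278.
The income-gap ratio divides by q (the poor only): 2.737278 / 5 = 0.5475.

0.5475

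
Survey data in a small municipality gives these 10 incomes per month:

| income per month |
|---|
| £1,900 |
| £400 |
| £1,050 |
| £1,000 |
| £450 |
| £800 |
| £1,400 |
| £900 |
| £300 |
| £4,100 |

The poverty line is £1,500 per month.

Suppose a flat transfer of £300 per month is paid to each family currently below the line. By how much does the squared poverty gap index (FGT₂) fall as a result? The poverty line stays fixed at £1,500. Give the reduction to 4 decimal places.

Before: below the line — £300, £400, £450, £800, £900, £1,000, £1,050, £1,400; squared poverty gap index (FGT₂) = 0.225111.
After the £300 transfer: below the line — £600, £700, £750, £1,100, £1,200, £1,300, £1,350; squared poverty gap index (FGT₂) = 0.103333.
Reduction = 0.225111 − 0.103333 = 0.1218.

0.1218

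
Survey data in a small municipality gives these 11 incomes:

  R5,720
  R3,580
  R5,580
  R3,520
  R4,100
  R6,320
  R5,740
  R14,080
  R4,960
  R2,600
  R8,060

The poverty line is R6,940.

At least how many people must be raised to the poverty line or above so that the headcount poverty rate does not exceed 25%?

7

9 of the 11 people are poor, so H = 9/11 = 0.818.
A headcount ratio of at most 25% allows at most ⌊0.25 × 11⌋ = 2 poor people.
So at least 9 − 2 = 7 must be lifted.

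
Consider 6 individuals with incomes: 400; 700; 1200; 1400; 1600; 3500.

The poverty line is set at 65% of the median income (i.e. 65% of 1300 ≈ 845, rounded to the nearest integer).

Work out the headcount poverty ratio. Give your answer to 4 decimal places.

2 of the 6 individuals have income below 845.
H = 2/6 = 0.3333.

0.3333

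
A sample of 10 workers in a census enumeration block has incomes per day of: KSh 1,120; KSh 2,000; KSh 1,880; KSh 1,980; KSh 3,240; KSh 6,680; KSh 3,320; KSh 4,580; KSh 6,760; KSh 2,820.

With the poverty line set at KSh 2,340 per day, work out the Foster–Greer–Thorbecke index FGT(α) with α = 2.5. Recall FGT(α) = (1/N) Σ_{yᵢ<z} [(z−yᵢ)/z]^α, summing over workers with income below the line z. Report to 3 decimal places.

0.023

Poor units: KSh 1,120, KSh 1,880, KSh 1,980, KSh 2,000 (q = 4 of N = 10).
Relative gaps: (2340−1120)/2340 = 0.5214; (2340−1880)/2340 = 0.1966; (2340−1980)/2340 = 0.1538; (2340−2000)/2340 = 0.1453.
Raised to α = 2.5: 0.19627; 0.01713; 0.00928; 0.00805.
Sum = 0.230738; FGT(2.5) = 0.230738 / 10 = 0.023.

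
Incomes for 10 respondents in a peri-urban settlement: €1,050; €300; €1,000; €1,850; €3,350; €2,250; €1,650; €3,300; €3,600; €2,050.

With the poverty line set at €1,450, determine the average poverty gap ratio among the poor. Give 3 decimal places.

0.460

Incomes under z: €300, €1,000, €1,050 (q = 3 of N = 10).
Shortfall ratios (z−y)/z: 0.7931, 0.3103, 0.2759; sum = 1.379310.
The income-gap ratio divides by q (the poor only): 1.379310 / 3 = 0.460.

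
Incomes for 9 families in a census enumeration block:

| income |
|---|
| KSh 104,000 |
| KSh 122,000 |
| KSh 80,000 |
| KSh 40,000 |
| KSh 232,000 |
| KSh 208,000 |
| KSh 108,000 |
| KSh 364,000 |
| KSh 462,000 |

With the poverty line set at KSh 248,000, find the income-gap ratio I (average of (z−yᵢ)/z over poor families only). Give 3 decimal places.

0.485

Poor units: KSh 40,000, KSh 80,000, KSh 104,000, KSh 108,000, KSh 122,000, KSh 208,000, KSh 232,000 (q = 7 of N = 9).
Relative gaps: 0.8387, 0.6774, 0.5806, 0.5645, 0.5081, 0.1613, 0.0645; sum = 3.395161.
The income-gap ratio divides by q (the poor only): 3.395161 / 7 = 0.485.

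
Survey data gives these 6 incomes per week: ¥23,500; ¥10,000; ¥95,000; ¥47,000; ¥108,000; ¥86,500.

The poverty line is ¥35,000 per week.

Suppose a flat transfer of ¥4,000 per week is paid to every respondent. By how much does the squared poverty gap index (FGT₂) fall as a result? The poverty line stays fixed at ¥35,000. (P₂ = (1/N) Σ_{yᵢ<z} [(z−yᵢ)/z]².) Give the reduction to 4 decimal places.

Before: below the line — ¥10,000, ¥23,500; squared poverty gap index (FGT₂) = 0.103027.
After the ¥4,000 transfer: below the line — ¥14,000, ¥27,500; squared poverty gap index (FGT₂) = 0.067653.
Reduction = 0.103027 − 0.067653 = 0.0354.

0.0354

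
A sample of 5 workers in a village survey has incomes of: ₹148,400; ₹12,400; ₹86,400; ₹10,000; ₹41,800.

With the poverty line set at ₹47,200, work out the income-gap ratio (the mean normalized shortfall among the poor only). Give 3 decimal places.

Below the line: ₹10,000, ₹12,400, ₹41,800 (q = 3 of N = 5).
Relative gaps: 0.7881, 0.7373, 0.1144; sum = 1.639831.
The income-gap ratio divides by q (the poor only): 1.639831 / 3 = 0.547.

0.547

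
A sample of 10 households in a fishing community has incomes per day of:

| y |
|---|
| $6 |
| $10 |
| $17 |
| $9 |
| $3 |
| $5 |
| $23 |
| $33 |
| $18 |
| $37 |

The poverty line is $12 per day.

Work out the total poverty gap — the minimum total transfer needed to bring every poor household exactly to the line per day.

$27

Below z: $3, $5, $6, $9, $10 (q = 5 of N = 10).
Individual gaps: 12−3 = 9; 12−5 = 7; 12−6 = 6; 12−9 = 3; 12−10 = 2.
Aggregate gap = $27.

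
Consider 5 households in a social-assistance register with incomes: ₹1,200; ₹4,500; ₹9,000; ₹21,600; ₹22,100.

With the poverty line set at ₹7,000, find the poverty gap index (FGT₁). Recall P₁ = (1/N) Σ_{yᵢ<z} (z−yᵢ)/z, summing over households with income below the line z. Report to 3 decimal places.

Below z: ₹1,200, ₹4,500 (q = 2 of N = 5).
Normalized shortfalls: (7000−1200)/7000 = 0.8286; (7000−4500)/7000 = 0.3571.
Σ = 1.185714. Dividing by the full population N = 5 gives P₁ = 0.237.

0.237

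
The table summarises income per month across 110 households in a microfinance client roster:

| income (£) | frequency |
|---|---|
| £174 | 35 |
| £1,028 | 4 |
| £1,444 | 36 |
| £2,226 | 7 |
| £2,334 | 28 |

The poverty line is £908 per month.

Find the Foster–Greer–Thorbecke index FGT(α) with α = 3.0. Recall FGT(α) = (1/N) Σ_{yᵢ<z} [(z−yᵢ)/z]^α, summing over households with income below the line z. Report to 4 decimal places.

0.1681

Below the line: 35×£174 (q = 35 of N = 110).
Relative gaps: (908−174)/908 = 0.8084 (×35).
Raised to α = 3.0: 0.52824 (×35).
Sum = 18.488372; FGT(3.0) = 18.488372 / 110 = 0.1681.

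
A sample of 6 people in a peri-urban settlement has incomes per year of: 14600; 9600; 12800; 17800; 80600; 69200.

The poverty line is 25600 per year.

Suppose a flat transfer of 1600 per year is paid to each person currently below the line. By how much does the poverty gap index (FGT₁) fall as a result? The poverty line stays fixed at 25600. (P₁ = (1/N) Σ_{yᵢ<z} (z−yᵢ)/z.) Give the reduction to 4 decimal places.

0.0417

Before: below the line — 9600, 12800, 14600, 17800; poverty gap index (FGT₁) = 0.309896.
After the 1600 transfer: below the line — 11200, 14400, 16200, 19400; poverty gap index (FGT₁) = 0.268229.
Reduction = 0.309896 − 0.268229 = 0.0417.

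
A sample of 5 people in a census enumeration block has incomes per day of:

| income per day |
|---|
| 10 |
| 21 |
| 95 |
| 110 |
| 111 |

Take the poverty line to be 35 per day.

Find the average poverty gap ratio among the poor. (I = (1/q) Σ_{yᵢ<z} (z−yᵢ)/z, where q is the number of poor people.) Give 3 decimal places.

Below the line: 10, 21 (q = 2 of N = 5).
Relative gaps: 0.7143, 0.4000; sum = 1.114286.
The income-gap ratio divides by q (the poor only): 1.114286 / 2 = 0.557.

0.557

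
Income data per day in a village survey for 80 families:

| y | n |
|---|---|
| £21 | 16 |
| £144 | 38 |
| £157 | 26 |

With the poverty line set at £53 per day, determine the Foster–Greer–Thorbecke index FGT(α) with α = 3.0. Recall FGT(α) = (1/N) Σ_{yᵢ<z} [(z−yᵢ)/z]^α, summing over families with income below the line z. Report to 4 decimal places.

0.0440

Poor units: 16×£21 (q = 16 of N = 80).
Gap ratios (z−y)/z: (53−21)/53 = 0.6038 (×16).
Raised to α = 3.0: 0.22010 (×16).
Sum = 3.521619; FGT(3.0) = 3.521619 / 80 = 0.0440.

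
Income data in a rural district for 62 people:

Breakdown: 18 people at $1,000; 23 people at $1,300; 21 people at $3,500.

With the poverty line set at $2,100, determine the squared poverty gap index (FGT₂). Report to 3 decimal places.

Below z: 18×$1,000, 23×$1,300 (q = 41 of N = 62).
Normalized shortfalls: (2100−1000)/2100 = 0.5238 (×18); (2100−1300)/2100 = 0.3810 (×23).
Squared: 0.2744 (×18); 0.1451 (×23).
Sum = 8.276644; P₂ = 8.276644 / 62 = 0.133.

0.133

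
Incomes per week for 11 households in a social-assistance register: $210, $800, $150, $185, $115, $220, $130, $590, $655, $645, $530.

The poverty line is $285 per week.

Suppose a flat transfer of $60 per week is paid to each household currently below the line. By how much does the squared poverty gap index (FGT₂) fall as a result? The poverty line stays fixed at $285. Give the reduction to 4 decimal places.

0.0698

Before: below the line — $115, $130, $150, $185, $210, $220; squared poverty gap index (FGT₂) = 0.101850.
After the $60 transfer: below the line — $175, $190, $210, $245, $270, $280; squared poverty gap index (FGT₂) = 0.032010.
Reduction = 0.101850 − 0.032010 = 0.0698.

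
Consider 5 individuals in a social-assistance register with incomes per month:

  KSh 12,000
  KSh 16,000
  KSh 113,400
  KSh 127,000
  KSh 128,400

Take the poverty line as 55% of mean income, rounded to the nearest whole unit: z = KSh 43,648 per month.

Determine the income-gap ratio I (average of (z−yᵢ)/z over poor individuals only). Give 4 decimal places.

Poor units: KSh 12,000, KSh 16,000 (q = 2 of N = 5).
Relative gaps: 0.7251, 0.6334; sum = 1.358504.
The income-gap ratio divides by q (the poor only): 1.358504 / 2 = 0.6793.

0.6793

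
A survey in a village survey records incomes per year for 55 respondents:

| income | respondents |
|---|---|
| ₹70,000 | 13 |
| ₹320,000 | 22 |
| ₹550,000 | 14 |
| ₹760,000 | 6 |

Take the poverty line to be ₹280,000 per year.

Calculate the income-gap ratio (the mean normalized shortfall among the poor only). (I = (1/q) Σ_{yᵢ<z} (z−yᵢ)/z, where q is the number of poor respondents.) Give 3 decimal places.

Incomes under z: 13×₹70,000 (q = 13 of N = 55).
Relative gaps: 0.7500 (×13); sum = 9.750000.
I averages over the q = 13 poor units only: 9.750000 / 13 = 0.750.

0.750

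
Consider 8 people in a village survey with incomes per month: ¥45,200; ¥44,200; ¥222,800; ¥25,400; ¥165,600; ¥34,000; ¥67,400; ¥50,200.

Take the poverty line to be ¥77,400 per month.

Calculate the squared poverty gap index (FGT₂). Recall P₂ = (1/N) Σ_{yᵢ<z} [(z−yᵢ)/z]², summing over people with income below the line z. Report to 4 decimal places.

Below z: ¥25,400, ¥34,000, ¥44,200, ¥45,200, ¥50,200, ¥67,400 (q = 6 of N = 8).
Normalized shortfalls: (77400−25400)/77400 = 0.6718; (77400−34000)/77400 = 0.5607; (77400−44200)/77400 = 0.4289; (77400−45200)/77400 = 0.4160; (77400−50200)/77400 = 0.3514; (77400−67400)/77400 = 0.1292.
Squared: 0.4514; 0.3144; 0.1840; 0.1731; 0.1235; 0.0167.
Sum = 1.263025; P₂ = 1.263025 / 8 = 0.1579.

0.1579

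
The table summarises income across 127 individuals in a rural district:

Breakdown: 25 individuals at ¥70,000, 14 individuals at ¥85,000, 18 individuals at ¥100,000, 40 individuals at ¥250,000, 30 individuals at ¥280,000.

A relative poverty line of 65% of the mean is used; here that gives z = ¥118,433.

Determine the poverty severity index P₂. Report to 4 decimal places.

0.0451

Incomes under z: 25×¥70,000, 14×¥85,000, 18×¥100,000 (q = 57 of N = 127).
Gap ratios (z−y)/z: (118433−70000)/118433 = 0.4089 (×25); (118433−85000)/118433 = 0.2823 (×14); (118433−100000)/118433 = 0.1556 (×18).
Squared: 0.1672 (×25); 0.0797 (×14); 0.0242 (×18).
Sum = 5.732669; P₂ = 5.732669 / 127 = 0.0451.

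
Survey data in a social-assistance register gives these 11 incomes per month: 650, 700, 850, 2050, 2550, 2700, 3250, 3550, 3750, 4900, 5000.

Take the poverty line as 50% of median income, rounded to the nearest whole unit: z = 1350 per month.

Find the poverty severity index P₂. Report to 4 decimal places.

Poor units: 650, 700, 850 (q = 3 of N = 11).
Relative gaps: (1350−650)/1350 = 0.5185; (1350−700)/1350 = 0.4815; (1350−850)/1350 = 0.3704.
Squared: 0.2689; 0.2318; 0.1372.
Sum = 0.637860; P₂ = 0.637860 / 11 = 0.0580.

0.0580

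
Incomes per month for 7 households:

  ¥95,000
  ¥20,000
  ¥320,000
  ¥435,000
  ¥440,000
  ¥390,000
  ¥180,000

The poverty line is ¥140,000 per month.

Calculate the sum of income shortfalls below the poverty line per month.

¥165,000

Incomes under z: ¥20,000, ¥95,000 (q = 2 of N = 7).
Individual gaps: 140000−20000 = 120000; 140000−95000 = 45000.
Aggregate gap = ¥165,000.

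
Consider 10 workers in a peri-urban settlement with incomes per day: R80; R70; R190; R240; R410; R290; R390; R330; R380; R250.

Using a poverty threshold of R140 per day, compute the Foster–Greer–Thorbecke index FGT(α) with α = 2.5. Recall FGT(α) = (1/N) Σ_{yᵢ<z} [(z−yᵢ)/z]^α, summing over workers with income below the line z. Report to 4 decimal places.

0.0297

Incomes under z: R70, R80 (q = 2 of N = 10).
Normalized shortfalls: (140−70)/140 = 0.5000; (140−80)/140 = 0.4286.
Raised to α = 2.5: 0.17678; 0.12024.
Sum = 0.297019; FGT(2.5) = 0.297019 / 10 = 0.0297.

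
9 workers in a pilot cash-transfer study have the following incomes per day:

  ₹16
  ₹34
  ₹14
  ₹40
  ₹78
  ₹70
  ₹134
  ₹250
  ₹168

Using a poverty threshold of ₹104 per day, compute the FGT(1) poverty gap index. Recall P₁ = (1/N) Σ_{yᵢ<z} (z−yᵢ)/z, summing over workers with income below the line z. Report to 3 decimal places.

Incomes under z: ₹14, ₹16, ₹34, ₹40, ₹70, ₹78 (q = 6 of N = 9).
Shortfall ratios: (104−14)/104 = 0.8654; (104−16)/104 = 0.8462; (104−34)/104 = 0.6731; (104−40)/104 = 0.6154; (104−70)/104 = 0.3269; (104−78)/104 = 0.2500.
Sum of shortfalls = 3.576923; P₁ averages over all N: 3.576923 / 9 = 0.397.

0.397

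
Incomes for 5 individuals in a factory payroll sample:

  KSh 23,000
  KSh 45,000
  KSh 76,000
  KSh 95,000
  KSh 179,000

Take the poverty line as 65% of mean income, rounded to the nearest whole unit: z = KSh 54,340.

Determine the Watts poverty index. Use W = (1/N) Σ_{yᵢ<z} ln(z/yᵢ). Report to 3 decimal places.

0.210

Below z: KSh 23,000, KSh 45,000 (q = 2 of N = 5).
Log shortfalls: ln(54340/23000) = 0.8598; ln(54340/45000) = 0.1886.
W = 1.048365 / 5 = 0.210.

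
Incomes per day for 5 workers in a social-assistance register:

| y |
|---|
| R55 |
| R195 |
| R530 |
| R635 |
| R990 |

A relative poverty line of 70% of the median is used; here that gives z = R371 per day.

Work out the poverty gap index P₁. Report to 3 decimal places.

Below z: R55, R195 (q = 2 of N = 5).
Shortfall ratios: (371−55)/371 = 0.8518; (371−195)/371 = 0.4744.
Σ = 1.326146. Dividing by the full population N = 5 gives P₁ = 0.265.

0.265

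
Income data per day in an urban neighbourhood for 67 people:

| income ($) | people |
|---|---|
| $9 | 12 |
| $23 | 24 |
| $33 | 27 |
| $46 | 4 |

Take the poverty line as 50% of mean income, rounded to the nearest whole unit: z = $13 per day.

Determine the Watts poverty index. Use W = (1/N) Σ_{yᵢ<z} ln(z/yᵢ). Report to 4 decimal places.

0.0659

Incomes under z: 12×$9 (q = 12 of N = 67).
Log shortfalls: ln(13/9) = 0.3677 (×12).
W = 4.412697 / 67 = 0.0659.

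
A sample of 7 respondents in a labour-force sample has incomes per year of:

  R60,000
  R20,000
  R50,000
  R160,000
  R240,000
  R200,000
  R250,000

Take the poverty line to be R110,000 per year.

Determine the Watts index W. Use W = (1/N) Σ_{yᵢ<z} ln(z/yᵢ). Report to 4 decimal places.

0.4428

Incomes under z: R20,000, R50,000, R60,000 (q = 3 of N = 7).
Log gaps: ln(110000/20000) = 1.7047; ln(110000/50000) = 0.7885; ln(110000/60000) = 0.6061.
W = 3.099341 / 7 = 0.4428.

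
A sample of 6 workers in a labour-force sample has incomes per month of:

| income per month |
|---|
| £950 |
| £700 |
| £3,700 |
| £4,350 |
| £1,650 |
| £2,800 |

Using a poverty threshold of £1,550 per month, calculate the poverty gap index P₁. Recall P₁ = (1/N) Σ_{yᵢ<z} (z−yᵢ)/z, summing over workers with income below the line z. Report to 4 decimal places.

Below the line: £700, £950 (q = 2 of N = 6).
Normalized shortfalls: (1550−700)/1550 = 0.5484; (1550−950)/1550 = 0.3871.
Sum of shortfalls = 0.935484; P₁ averages over all N: 0.935484 / 6 = 0.1559.

0.1559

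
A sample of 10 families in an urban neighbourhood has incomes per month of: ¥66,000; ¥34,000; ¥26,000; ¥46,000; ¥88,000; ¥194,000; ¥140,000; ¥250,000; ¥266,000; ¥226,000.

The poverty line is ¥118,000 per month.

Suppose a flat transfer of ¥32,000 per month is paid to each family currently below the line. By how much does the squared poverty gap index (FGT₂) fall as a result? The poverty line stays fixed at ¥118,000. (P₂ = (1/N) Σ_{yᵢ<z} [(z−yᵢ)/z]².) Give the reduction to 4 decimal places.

Before: below the line — ¥26,000, ¥34,000, ¥46,000, ¥66,000, ¥88,000; squared poverty gap index (FGT₂) = 0.174576.
After the ¥32,000 transfer: below the line — ¥58,000, ¥66,000, ¥78,000, ¥98,000; squared poverty gap index (FGT₂) = 0.059638.
Reduction = 0.174576 − 0.059638 = 0.1149.

0.1149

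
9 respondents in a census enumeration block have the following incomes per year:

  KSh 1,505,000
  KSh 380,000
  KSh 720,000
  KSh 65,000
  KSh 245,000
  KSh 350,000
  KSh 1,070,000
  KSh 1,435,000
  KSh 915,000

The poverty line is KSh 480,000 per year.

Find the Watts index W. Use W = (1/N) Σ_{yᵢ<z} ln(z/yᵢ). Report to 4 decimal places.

0.3579

Poor units: KSh 65,000, KSh 245,000, KSh 350,000, KSh 380,000 (q = 4 of N = 9).
Log gaps: ln(480000/65000) = 1.9994; ln(480000/245000) = 0.6725; ln(480000/350000) = 0.3159; ln(480000/380000) = 0.2336.
W = 3.221395 / 9 = 0.3579.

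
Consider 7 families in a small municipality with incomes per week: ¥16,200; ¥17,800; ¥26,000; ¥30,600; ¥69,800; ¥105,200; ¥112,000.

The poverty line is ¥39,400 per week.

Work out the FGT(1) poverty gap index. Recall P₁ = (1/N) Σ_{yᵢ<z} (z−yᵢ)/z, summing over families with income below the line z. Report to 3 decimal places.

0.243

Below the line: ¥16,200, ¥17,800, ¥26,000, ¥30,600 (q = 4 of N = 7).
Shortfall ratios: (39400−16200)/39400 = 0.5888; (39400−17800)/39400 = 0.5482; (39400−26000)/39400 = 0.3401; (39400−30600)/39400 = 0.2234.
Sum of shortfalls = 1.700508; P₁ averages over all N: 1.700508 / 7 = 0.243.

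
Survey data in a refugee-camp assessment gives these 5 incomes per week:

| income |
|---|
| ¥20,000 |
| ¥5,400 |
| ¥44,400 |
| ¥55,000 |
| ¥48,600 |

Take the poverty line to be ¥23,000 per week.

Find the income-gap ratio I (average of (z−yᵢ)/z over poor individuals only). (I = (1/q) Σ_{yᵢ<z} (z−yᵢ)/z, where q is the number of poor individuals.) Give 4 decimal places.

0.4478

Incomes under z: ¥5,400, ¥20,000 (q = 2 of N = 5).
Relative gaps: 0.7652, 0.1304; sum = 0.895652.
I averages over the q = 2 poor units only: 0.895652 / 2 = 0.4478.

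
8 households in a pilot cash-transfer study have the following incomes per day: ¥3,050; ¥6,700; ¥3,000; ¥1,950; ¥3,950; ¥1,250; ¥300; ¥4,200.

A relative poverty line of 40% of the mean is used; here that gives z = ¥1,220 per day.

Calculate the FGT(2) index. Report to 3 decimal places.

0.071

Below z: ¥300 (q = 1 of N = 8).
Shortfall ratios: (1220−300)/1220 = 0.7541.
Squared: 0.5687.
Sum = 0.568664; P₂ = 0.568664 / 8 = 0.071.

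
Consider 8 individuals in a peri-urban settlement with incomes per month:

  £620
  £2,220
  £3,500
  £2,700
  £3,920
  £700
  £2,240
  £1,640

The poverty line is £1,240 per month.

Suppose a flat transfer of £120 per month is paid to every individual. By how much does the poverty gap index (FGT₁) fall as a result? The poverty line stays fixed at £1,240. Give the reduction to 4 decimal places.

0.0242

Before: below the line — £620, £700; poverty gap index (FGT₁) = 0.116935.
After the £120 transfer: below the line — £740, £820; poverty gap index (FGT₁) = 0.092742.
Reduction = 0.116935 − 0.092742 = 0.0242.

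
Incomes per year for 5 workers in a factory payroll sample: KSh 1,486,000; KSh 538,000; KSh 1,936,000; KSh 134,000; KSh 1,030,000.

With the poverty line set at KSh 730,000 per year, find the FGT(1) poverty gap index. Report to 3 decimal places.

Below the line: KSh 134,000, KSh 538,000 (q = 2 of N = 5).
Normalized shortfalls: (730000−134000)/730000 = 0.8164; (730000−538000)/730000 = 0.2630.
Sum of shortfalls = 1.079452; P₁ averages over all N: 1.079452 / 5 = 0.216.

0.216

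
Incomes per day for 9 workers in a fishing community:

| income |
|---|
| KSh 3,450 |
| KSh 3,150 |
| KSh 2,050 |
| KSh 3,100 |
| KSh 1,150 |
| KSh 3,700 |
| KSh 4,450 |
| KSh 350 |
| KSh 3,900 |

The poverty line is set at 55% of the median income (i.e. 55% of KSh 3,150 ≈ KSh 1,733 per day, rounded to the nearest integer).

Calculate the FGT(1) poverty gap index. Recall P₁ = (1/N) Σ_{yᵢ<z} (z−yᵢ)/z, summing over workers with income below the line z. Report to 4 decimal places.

0.1260

Poor units: KSh 350, KSh 1,150 (q = 2 of N = 9).
Relative gaps: (1733−350)/1733 = 0.7980; (1733−1150)/1733 = 0.3364.
Σ = 1.134449. Dividing by the full population N = 9 gives P₁ = 0.1260.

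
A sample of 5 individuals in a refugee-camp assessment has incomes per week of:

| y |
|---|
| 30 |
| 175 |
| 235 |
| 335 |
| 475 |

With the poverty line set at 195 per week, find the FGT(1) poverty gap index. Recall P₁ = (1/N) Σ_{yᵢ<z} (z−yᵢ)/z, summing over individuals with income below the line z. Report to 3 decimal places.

Below the line: 30, 175 (q = 2 of N = 5).
Normalized shortfalls: (195−30)/195 = 0.8462; (195−175)/195 = 0.1026.
Σ = 0.948718. Dividing by the full population N = 5 gives P₁ = 0.190.

0.190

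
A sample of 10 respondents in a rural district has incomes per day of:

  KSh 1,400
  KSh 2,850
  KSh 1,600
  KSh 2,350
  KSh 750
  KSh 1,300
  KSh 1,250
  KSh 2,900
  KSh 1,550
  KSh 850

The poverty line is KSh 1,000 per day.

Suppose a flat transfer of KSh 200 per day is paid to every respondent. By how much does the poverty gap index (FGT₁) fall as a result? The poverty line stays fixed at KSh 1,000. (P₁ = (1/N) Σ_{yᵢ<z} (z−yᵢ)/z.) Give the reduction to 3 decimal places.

Before: below the line — KSh 750, KSh 850; poverty gap index (FGT₁) = 0.04000.
After the KSh 200 transfer: below the line — KSh 950; poverty gap index (FGT₁) = 0.00500.
Reduction = 0.04000 − 0.00500 = 0.035.

0.035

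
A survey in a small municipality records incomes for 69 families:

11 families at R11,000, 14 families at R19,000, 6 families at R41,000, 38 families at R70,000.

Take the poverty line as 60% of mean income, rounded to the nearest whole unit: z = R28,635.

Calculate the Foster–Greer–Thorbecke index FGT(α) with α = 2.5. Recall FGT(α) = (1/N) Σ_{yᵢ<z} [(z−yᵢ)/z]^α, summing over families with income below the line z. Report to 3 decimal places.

0.061

Incomes under z: 11×R11,000, 14×R19,000 (q = 25 of N = 69).
Normalized shortfalls: (28635−11000)/28635 = 0.6159 (×11); (28635−19000)/28635 = 0.3365 (×14).
Raised to α = 2.5: 0.29764 (×11); 0.06567 (×14).
Sum = 4.193494; FGT(2.5) = 4.193494 / 69 = 0.061.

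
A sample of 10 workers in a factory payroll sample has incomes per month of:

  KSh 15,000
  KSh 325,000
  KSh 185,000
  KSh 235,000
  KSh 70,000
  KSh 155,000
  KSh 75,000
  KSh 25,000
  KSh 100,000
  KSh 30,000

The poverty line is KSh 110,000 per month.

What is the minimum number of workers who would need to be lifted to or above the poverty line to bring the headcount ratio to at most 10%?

6 of the 10 workers are poor, so H = 6/10 = 0.600.
A headcount ratio of at most 10% allows at most ⌊0.10 × 10⌋ = 1 poor workers.
So at least 6 − 1 = 5 must be lifted.

5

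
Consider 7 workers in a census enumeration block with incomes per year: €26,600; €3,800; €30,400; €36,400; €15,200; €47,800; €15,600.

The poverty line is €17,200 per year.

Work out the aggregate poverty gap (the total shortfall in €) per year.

Incomes under z: €3,800, €15,200, €15,600 (q = 3 of N = 7).
Individual gaps: 17200−3800 = 13400; 17200−15200 = 2000; 17200−15600 = 1600.
Aggregate gap = €17,000.

€17,000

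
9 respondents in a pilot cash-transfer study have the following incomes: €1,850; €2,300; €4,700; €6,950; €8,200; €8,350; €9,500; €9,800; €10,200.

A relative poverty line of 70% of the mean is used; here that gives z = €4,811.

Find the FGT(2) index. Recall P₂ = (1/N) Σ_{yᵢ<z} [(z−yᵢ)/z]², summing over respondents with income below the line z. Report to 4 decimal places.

Incomes under z: €1,850, €2,300, €4,700 (q = 3 of N = 9).
Normalized shortfalls: (4811−1850)/4811 = 0.6155; (4811−2300)/4811 = 0.5219; (4811−4700)/4811 = 0.0231.
Squared: 0.3788; 0.2724; 0.0005.
Sum = 0.651739; P₂ = 0.651739 / 9 = 0.0724.

0.0724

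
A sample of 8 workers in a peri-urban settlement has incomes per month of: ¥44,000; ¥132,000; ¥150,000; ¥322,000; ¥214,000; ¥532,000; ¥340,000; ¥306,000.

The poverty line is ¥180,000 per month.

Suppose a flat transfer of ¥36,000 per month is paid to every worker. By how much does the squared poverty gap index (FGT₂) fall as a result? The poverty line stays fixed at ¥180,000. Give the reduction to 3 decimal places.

Before: below the line — ¥44,000, ¥132,000, ¥150,000; squared poverty gap index (FGT₂) = 0.08372.
After the ¥36,000 transfer: below the line — ¥80,000, ¥168,000; squared poverty gap index (FGT₂) = 0.03914.
Reduction = 0.08372 − 0.03914 = 0.045.

0.045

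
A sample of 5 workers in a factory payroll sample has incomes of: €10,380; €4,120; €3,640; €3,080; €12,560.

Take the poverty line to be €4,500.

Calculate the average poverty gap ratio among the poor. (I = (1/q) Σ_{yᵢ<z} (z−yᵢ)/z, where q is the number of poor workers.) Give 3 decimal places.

0.197

Below z: €3,080, €3,640, €4,120 (q = 3 of N = 5).
Relative gaps: 0.3156, 0.1911, 0.0844; sum = 0.591111.
I averages over the q = 3 poor units only: 0.591111 / 3 = 0.197.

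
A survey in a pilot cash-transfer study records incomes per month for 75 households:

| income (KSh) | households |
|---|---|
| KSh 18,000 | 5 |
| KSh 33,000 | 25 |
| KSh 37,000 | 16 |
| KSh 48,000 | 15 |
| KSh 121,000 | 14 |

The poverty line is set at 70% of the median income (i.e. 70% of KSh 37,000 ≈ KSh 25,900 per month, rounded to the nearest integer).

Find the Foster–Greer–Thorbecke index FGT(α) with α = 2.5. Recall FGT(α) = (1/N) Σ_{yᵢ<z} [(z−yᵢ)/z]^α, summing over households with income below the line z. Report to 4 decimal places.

0.0034

Below the line: 5×KSh 18,000 (q = 5 of N = 75).
Normalized shortfalls: (25900−18000)/25900 = 0.3050 (×5).
Raised to α = 2.5: 0.05138 (×5).
Sum = 0.256914; FGT(2.5) = 0.256914 / 75 = 0.0034.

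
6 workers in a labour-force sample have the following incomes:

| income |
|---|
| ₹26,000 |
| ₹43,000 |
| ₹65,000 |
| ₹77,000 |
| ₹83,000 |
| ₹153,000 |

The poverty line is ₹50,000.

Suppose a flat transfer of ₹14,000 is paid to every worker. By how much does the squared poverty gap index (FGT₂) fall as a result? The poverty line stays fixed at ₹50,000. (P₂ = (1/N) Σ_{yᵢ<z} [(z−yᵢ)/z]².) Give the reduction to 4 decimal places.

Before: below the line — ₹26,000, ₹43,000; squared poverty gap index (FGT₂) = 0.041667.
After the ₹14,000 transfer: below the line — ₹40,000; squared poverty gap index (FGT₂) = 0.006667.
Reduction = 0.041667 − 0.006667 = 0.0350.

0.0350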